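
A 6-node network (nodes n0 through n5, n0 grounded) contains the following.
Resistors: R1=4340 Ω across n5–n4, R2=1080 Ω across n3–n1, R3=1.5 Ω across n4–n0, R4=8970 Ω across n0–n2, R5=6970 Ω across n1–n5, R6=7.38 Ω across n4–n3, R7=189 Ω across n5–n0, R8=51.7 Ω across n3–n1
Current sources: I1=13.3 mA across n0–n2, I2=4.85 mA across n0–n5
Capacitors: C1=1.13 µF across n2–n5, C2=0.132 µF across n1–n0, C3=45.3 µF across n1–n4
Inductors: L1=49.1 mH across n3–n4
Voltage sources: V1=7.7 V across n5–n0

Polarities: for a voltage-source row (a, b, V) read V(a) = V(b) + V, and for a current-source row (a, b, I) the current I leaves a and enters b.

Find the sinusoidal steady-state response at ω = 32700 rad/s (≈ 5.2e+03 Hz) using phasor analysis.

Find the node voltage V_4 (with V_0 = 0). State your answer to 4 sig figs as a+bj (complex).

MNA unknowns: 5 node voltages V₁..V_5 plus 1 source current (V1)
R1: Y=0.0002304+0.000j on G[5,4]
I1: z[0]−=0.0133, z[2]+=0.0133
I2: z[0]−=0.00485, z[5]+=0.00485
R2: Y=0.0009259+0.000j on G[3,1]
R3: Y=0.6667+0.000j on G[4,0]
C1: Y=0.000+0.03695j on G[2,5]
R4: Y=0.0001115+0.000j on G[0,2]
C2: Y=0.000+0.004316j on G[1,0]
R5: Y=0.0001435+0.000j on G[1,5]
R6: Y=0.1355+0.000j on G[4,3]
R7: Y=0.005291+0.000j on G[5,0]
C3: Y=0.000+1.481j on G[1,4]
L1: Y=0.000-0.0006228j on G[3,4]
R8: Y=0.01934+0.000j on G[3,1]
V1: row V5−V0=7.7, i_V1 at 5,0
solve → V1=0.004307-0.0007709j, V2=7.701-0.3367j, V3=0.004311-0.0001244j, V4=0.004311-2.771e-05j, V5=7.700+0.000j
aux → i_V1=-0.02633+3.742e-05j

0.004311-2.771e-05j V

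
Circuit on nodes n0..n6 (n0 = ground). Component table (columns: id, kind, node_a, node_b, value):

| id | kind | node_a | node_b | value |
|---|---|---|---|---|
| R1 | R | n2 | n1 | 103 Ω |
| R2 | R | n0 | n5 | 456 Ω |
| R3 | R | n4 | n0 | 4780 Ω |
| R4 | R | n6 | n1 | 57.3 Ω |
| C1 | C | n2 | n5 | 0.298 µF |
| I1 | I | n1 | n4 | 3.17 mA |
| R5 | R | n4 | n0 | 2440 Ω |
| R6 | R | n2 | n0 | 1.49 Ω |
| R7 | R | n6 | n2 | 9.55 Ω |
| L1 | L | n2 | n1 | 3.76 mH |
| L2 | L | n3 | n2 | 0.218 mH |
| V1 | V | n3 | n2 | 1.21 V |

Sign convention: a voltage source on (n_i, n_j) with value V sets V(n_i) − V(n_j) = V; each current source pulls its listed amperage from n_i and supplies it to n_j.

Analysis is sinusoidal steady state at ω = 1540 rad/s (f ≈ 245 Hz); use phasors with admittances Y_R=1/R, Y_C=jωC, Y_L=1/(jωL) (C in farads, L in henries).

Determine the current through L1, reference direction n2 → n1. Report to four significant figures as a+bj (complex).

0.003107-0.0004437j A

Apply KCL at each of the 6 non-ground nodes and solve the resulting linear system.
Node n1: branches {R1, R4, I1, L1} → V_1 = -0.007292-0.01799j
Node n2: branches {R1, C1, R6, R7, L1, L2, V1} → V_2 = -0.004723+3.093e-06j
Node n3: branches {L2, V1} → V_3 = 1.205+3.093e-06j
Node n4: branches {R3, I1, R5} → V_4 = 5.121+0.000j
Node n5: branches {R2, C1} → V_5 = -0.0001988-0.0009467j
Node n6: branches {R4, R7} → V_6 = -0.005090-0.002567j
Source currents: i(V1)=0.000+3.604j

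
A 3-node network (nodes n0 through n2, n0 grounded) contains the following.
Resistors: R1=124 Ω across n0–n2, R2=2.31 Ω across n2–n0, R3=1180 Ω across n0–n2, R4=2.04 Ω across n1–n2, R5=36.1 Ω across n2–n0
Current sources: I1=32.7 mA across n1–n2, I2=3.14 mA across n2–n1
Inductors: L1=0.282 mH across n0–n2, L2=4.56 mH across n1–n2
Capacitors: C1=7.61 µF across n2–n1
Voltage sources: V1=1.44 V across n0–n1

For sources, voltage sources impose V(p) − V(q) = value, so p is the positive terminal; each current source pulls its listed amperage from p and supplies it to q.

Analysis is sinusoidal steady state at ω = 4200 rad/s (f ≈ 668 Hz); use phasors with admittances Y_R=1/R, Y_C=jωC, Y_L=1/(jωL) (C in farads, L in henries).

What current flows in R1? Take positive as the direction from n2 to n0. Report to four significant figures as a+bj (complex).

-0.003259-0.002691j A

MNA unknowns: 2 node voltages V₁..V_2 plus 1 source current (V1)
R1: Y=0.008065+0.000j on G[0,2]
I1: z[1]−=0.0327, z[2]+=0.0327
L1: Y=0.000-0.8443j on G[0,2]
R2: Y=0.4329+0.000j on G[2,0]
R3: Y=0.0008475+0.000j on G[0,2]
I2: z[2]−=0.00314, z[1]+=0.00314
C1: Y=0.000+0.03196j on G[2,1]
R4: Y=0.4902+0.000j on G[1,2]
L2: Y=0.000-0.05221j on G[1,2]
R5: Y=0.02770+0.000j on G[2,0]
V1: row V0−V1=1.44, i_V1 at 0,1
solve → V1=-1.440+0.000j, V2=-0.4041-0.3337j
aux → i_V1=-0.4715+0.1845j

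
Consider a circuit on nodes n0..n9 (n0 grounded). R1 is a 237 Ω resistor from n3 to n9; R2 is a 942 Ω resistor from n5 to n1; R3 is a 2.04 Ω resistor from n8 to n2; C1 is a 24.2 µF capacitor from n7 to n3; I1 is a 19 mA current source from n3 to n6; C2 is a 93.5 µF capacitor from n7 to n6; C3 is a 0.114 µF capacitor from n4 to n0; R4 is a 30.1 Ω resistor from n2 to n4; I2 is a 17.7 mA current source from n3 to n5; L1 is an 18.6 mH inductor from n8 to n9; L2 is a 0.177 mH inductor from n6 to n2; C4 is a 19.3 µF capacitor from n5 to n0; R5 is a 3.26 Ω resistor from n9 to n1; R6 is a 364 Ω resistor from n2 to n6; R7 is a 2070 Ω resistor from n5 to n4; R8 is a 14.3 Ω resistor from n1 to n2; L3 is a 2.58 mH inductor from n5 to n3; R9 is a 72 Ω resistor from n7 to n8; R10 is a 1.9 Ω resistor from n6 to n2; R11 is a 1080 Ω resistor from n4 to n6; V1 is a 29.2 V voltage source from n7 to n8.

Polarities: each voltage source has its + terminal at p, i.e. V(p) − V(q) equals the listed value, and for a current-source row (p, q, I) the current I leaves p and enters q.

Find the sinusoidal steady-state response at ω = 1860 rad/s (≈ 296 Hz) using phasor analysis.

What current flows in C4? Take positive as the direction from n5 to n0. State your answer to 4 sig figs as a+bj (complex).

0.001216+0.005461j A

MNA unknowns: 9 node voltages V₁..V_9 plus 1 source current (V1)
R1: Y=0.004219+0.000j on G[3,9]
R2: Y=0.001062+0.000j on G[5,1]
R3: Y=0.4902+0.000j on G[8,2]
C1: Y=0.000+0.04501j on G[7,3]
I1: z[3]−=0.019, z[6]+=0.019
C2: Y=0.000+0.1739j on G[7,6]
C3: Y=0.000+0.0002120j on G[4,0]
R4: Y=0.03322+0.000j on G[2,4]
I2: z[3]−=0.0177, z[5]+=0.0177
L1: Y=0.000-0.02891j on G[8,9]
L2: Y=0.000-3.037j on G[6,2]
C4: Y=0.000+0.03590j on G[5,0]
R5: Y=0.3067+0.000j on G[9,1]
R6: Y=0.002747+0.000j on G[2,6]
R7: Y=0.0004831+0.000j on G[5,4]
R8: Y=0.06993+0.000j on G[1,2]
L3: Y=0.000-0.2084j on G[5,3]
R9: Y=0.01389+0.000j on G[7,8]
R10: Y=0.5263+0.000j on G[6,2]
R11: Y=0.0009259+0.000j on G[4,6]
V1: row V7−V8=29.2, i_V1 at 7,8
solve → V1=-27.97+5.682j, V2=-26.12+5.635j, V3=0.1684+0.09033j, V4=-25.75+5.736j, V5=0.1521-0.03388j, V6=-27.52+6.485j, V7=-0.4340-3.986j, V8=-29.63-3.986j, V9=-28.49+5.713j
aux → i_V1=-2.410-4.683j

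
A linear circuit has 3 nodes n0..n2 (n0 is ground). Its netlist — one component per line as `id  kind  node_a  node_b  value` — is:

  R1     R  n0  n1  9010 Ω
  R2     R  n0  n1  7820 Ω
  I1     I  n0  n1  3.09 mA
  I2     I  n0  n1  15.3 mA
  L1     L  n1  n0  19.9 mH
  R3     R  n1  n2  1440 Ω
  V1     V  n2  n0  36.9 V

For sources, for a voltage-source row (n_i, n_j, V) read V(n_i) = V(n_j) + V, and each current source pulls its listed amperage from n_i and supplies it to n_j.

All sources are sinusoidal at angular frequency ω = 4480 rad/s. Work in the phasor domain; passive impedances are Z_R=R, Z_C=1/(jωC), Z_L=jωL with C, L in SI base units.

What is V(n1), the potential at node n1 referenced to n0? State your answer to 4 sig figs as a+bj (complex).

Element admittances at ω=4480 rad/s:
  Y(R1) = 0.0001110+0.000j S between n0,n1
  Y(R2) = 0.0001279+0.000j S between n0,n1
  I1: injects 0.00309 A into n1 (from n0)
  I2: injects 0.0153 A into n1 (from n0)
  Y(L1) = 0.000-0.01122j S between n1,n0
  Y(R3) = 0.0006944+0.000j S between n1,n2
  V1: constraint V(n2)−V(n0) = 36.9
Assemble and solve the 3×3 MNA system:
  V(n1)=0.3243+3.897j  V(n2)=36.90+0.000j
  i(V1)=-0.02540+0.002706j

0.3243+3.897j V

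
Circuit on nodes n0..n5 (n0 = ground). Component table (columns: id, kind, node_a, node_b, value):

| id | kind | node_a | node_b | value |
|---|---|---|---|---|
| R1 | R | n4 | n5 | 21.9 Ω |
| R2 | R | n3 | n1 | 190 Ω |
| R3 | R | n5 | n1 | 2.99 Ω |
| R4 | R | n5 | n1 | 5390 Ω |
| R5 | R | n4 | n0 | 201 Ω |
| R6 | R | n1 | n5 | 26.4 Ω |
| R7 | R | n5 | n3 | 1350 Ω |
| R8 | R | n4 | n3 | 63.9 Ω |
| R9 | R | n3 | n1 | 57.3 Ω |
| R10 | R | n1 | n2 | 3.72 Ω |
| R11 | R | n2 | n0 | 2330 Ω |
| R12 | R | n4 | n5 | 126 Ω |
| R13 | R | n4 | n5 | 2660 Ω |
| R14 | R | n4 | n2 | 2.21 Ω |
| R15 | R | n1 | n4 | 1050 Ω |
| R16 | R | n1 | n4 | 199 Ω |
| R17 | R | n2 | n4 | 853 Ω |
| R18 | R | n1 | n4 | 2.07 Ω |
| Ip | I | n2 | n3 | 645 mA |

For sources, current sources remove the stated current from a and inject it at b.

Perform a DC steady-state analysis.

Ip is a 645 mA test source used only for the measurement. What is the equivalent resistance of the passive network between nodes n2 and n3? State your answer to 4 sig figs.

Element admittances at DC:
  Y(R1) = 0.04566 S between n4,n5
  Y(R2) = 0.005263 S between n3,n1
  Y(R3) = 0.3344 S between n5,n1
  Y(R4) = 0.0001855 S between n5,n1
  Y(R5) = 0.004975 S between n4,n0
  Y(R6) = 0.03788 S between n1,n5
  Y(R7) = 0.0007407 S between n5,n3
  Y(R8) = 0.01565 S between n4,n3
  Y(R9) = 0.01745 S between n3,n1
  Y(R10) = 0.2688 S between n1,n2
  Y(R11) = 0.0004292 S between n2,n0
  Y(R12) = 0.007937 S between n4,n5
  Y(R13) = 0.0003759 S between n4,n5
  Y(R14) = 0.4525 S between n4,n2
  Y(R15) = 0.0009524 S between n1,n4
  Y(R16) = 0.005025 S between n1,n4
  Y(R17) = 0.001172 S between n2,n4
  Y(R18) = 0.4831 S between n1,n4
  Ip: injects 0.645 A into n3 (from n2)
Assemble and solve the 5×5 MNA system:
  V(n1)=0.2685  V(n2)=-0.7517  V(n3)=16.68  V(n4)=0.06485  V(n5)=0.2712

R_eq = 27.03 Ω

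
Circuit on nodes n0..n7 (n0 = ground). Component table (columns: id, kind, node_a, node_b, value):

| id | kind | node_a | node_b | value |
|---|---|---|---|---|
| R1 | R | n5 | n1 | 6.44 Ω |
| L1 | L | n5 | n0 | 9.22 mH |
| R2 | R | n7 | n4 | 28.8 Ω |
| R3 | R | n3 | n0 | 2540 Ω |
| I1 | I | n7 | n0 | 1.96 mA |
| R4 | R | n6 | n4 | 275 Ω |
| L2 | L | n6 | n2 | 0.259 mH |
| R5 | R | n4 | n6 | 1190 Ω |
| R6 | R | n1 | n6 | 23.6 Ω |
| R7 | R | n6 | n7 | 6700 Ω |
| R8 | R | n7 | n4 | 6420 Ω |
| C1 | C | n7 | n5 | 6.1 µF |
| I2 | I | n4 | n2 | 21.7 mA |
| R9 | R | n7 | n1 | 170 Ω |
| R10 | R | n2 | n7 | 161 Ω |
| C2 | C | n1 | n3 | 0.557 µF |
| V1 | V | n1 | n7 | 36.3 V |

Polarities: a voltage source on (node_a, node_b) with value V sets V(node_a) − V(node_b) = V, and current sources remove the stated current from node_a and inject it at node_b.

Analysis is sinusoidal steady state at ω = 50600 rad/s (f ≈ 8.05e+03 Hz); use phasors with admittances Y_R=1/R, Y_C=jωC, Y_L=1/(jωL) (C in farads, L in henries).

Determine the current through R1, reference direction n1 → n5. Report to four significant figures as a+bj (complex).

4.494+2.268j A

Element admittances at ω=50600 rad/s:
  Y(R1) = 0.1553+0.000j S between n5,n1
  Y(L1) = 0.000-0.002143j S between n5,n0
  Y(R2) = 0.03472+0.000j S between n7,n4
  Y(R3) = 0.0003937+0.000j S between n3,n0
  I1: injects 0.00196 A into n0 (from n7)
  Y(R4) = 0.003636+0.000j S between n6,n4
  Y(L2) = 0.000-0.07630j S between n6,n2
  Y(R5) = 0.0008403+0.000j S between n4,n6
  Y(R6) = 0.04237+0.000j S between n1,n6
  Y(R7) = 0.0001493+0.000j S between n6,n7
  Y(R8) = 0.0001558+0.000j S between n7,n4
  Y(C1) = 0.000+0.3087j S between n7,n5
  I2: injects 0.0217 A into n2 (from n4)
  Y(R9) = 0.005882+0.000j S between n7,n1
  Y(R10) = 0.006211+0.000j S between n2,n7
  Y(C2) = 0.000+0.02818j S between n1,n3
  V1: constraint V(n1)−V(n7) = 36.3
Assemble and solve the 8×8 MNA system:
  V(n1)=30.51+8.109j  V(n2)=23.63+6.247j  V(n3)=30.39+8.533j  V(n4)=-2.979+8.137j  V(n5)=1.567-6.496j  V(n6)=23.78+8.357j  V(n7)=-5.791+8.109j
  i(V1)=-5.005-2.261j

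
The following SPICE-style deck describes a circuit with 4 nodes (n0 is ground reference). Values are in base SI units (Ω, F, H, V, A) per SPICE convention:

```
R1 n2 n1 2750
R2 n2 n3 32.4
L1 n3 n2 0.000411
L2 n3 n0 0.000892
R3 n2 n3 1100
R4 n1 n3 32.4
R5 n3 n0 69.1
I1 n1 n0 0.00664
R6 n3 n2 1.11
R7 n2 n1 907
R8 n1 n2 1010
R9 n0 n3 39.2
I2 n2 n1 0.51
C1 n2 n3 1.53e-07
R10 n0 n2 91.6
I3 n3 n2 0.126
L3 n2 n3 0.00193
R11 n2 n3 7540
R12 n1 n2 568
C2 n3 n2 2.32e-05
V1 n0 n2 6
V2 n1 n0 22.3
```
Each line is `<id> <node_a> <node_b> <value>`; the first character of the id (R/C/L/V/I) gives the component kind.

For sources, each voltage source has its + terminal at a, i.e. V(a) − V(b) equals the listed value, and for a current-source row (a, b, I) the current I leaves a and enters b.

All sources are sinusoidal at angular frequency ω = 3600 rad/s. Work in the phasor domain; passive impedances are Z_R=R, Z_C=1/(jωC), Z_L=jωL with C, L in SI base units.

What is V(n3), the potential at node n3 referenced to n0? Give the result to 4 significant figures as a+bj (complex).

-4.599-0.3999j V

Element admittances at ω=3600 rad/s:
  Y(R1) = 0.0003636+0.000j S between n2,n1
  Y(R2) = 0.03086+0.000j S between n2,n3
  Y(L1) = 0.000-0.6759j S between n3,n2
  Y(L2) = 0.000-0.3114j S between n3,n0
  Y(R3) = 0.0009091+0.000j S between n2,n3
  Y(R4) = 0.03086+0.000j S between n1,n3
  Y(R5) = 0.01447+0.000j S between n3,n0
  I1: injects 0.00664 A into n0 (from n1)
  Y(R6) = 0.9009+0.000j S between n3,n2
  Y(R7) = 0.001103+0.000j S between n2,n1
  Y(R8) = 0.0009901+0.000j S between n1,n2
  Y(R9) = 0.02551+0.000j S between n0,n3
  I2: injects 0.51 A into n1 (from n2)
  Y(C1) = 0.000+0.0005508j S between n2,n3
  Y(R10) = 0.01092+0.000j S between n0,n2
  I3: injects 0.126 A into n2 (from n3)
  Y(L3) = 0.000-0.1439j S between n2,n3
  Y(R11) = 0.0001326+0.000j S between n2,n3
  Y(R12) = 0.001761+0.000j S between n1,n2
  Y(C2) = 0.000+0.08352j S between n3,n2
  V1: constraint V(n0)−V(n2) = 6
  V2: constraint V(n1)−V(n0) = 22.3
Assemble and solve the 5×5 MNA system:
  V(n1)=22.30+0.000j  V(n2)=-6.000+0.000j  V(n3)=-4.599-0.3999j
  i(V1)=-0.8135+1.404j  i(V2)=-0.4462-0.01234j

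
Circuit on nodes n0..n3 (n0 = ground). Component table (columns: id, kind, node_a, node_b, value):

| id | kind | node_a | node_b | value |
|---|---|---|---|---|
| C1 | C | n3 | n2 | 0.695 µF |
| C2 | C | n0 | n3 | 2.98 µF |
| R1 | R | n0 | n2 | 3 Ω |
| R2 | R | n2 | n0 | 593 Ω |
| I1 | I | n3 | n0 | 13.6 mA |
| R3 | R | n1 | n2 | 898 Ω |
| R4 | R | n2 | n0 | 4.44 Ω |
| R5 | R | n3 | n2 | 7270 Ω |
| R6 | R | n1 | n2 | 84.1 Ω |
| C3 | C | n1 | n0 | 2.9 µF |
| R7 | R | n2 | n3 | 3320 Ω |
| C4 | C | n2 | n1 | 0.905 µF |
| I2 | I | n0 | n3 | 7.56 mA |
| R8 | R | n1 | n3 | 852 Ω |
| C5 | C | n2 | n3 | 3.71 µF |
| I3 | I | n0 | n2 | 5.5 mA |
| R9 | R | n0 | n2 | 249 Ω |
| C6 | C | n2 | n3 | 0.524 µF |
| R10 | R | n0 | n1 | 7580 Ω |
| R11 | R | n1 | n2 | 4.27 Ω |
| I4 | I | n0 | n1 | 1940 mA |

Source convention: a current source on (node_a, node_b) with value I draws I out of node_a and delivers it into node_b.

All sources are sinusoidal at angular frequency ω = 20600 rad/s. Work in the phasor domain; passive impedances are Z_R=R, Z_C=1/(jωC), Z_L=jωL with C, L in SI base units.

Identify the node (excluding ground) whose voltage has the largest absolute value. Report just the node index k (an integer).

Apply KCL at each of the 3 non-ground nodes and solve the resulting linear system.
Node n1: branches {R3, R6, C3, C4, R8, R10, R11, I4} → V_1 = 9.557-3.999j
Node n2: branches {C1, R1, R2, R3, R4, R5, R6, R7, C4, C5, I3, R9, C6, R11} → V_2 = 2.927-1.207j
Node n3: branches {C1, C2, I1, R5, R7, I2, R8, C5, C6} → V_3 = 1.800-0.7739j

1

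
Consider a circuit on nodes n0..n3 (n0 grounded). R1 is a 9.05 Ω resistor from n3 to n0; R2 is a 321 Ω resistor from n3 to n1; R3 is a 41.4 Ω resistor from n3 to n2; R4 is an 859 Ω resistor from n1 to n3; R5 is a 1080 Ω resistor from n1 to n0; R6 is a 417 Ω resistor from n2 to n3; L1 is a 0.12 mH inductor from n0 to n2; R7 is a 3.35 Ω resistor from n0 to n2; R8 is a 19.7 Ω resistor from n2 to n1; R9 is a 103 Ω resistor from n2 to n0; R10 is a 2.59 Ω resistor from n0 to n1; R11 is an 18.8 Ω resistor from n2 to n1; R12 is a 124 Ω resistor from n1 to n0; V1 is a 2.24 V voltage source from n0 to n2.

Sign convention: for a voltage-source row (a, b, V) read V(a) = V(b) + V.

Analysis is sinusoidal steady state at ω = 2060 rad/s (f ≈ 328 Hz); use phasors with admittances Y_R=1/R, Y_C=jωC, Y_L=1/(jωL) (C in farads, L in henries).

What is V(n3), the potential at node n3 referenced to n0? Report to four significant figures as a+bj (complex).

-0.4350+0.000j V

Element admittances at ω=2060 rad/s:
  Y(R1) = 0.1105+0.000j S between n3,n0
  Y(R2) = 0.003115+0.000j S between n3,n1
  Y(R3) = 0.02415+0.000j S between n3,n2
  Y(R4) = 0.001164+0.000j S between n1,n3
  Y(R5) = 0.0009259+0.000j S between n1,n0
  Y(R6) = 0.002398+0.000j S between n2,n3
  Y(L1) = 0.000-4.045j S between n0,n2
  Y(R7) = 0.2985+0.000j S between n0,n2
  Y(R8) = 0.05076+0.000j S between n2,n1
  Y(R9) = 0.009709+0.000j S between n2,n0
  Y(R10) = 0.3861+0.000j S between n0,n1
  Y(R11) = 0.05319+0.000j S between n2,n1
  Y(R12) = 0.008065+0.000j S between n1,n0
  V1: constraint V(n0)−V(n2) = 2.24
Assemble and solve the 4×4 MNA system:
  V(n1)=-0.4663+0.000j  V(n2)=-2.240+0.000j  V(n3)=-0.4350+0.000j
  i(V1)=-0.9227+9.061j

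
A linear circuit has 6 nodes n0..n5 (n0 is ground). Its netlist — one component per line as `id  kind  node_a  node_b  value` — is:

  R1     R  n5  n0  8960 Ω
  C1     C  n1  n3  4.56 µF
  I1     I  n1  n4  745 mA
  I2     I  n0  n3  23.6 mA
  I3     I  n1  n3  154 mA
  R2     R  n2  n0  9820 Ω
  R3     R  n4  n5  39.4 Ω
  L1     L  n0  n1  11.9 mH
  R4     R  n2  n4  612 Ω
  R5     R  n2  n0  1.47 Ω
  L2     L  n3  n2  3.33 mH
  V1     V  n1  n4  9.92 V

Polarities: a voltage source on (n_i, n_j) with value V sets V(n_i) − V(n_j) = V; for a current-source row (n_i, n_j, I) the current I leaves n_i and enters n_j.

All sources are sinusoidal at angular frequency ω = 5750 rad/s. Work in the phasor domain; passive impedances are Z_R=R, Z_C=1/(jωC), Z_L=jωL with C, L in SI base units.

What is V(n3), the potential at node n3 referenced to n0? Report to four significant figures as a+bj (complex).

MNA unknowns: 5 node voltages V₁..V_5 plus 1 source current (V1)
R1: Y=0.0001116+0.000j on G[5,0]
C1: Y=0.000+0.02622j on G[1,3]
I1: z[1]−=0.745, z[4]+=0.745
I2: z[0]−=0.0236, z[3]+=0.0236
I3: z[1]−=0.154, z[3]+=0.154
R2: Y=0.0001018+0.000j on G[2,0]
R3: Y=0.02538+0.000j on G[4,5]
L1: Y=0.000-0.01461j on G[0,1]
R4: Y=0.001634+0.000j on G[2,4]
R5: Y=0.6803+0.000j on G[2,0]
L2: Y=0.000-0.05223j on G[3,2]
V1: row V1−V4=9.92, i_V1 at 1,4
solve → V1=-0.5748+8.261j, V2=-0.1410-0.01370j, V3=0.2963-1.527j, V4=-10.49+8.261j, V5=-10.45+8.225j
aux → i_V1=-0.7631+0.01444j

0.2963-1.527j V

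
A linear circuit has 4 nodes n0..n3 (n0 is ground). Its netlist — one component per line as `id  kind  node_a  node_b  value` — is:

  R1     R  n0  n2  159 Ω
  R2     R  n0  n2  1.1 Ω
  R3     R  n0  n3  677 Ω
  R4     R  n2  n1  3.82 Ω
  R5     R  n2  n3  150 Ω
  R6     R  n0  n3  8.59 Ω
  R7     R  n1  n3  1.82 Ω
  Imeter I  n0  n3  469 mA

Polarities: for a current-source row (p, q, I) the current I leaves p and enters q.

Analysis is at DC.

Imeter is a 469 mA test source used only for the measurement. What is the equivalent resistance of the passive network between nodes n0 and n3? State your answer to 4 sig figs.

R_eq = 3.689 Ω

MNA unknowns: 3 node voltages V₁..V_3
R1: Y=0.006289 on G[0,2]
R2: Y=0.9091 on G[0,2]
R3: Y=0.001477 on G[0,3]
R4: Y=0.2618 on G[2,1]
R5: Y=0.006667 on G[2,3]
R6: Y=0.1164 on G[0,3]
R7: Y=0.5495 on G[1,3]
Imeter: z[0]−=0.469, z[3]+=0.469
solve → V1=1.265, V2=0.2895, V3=1.730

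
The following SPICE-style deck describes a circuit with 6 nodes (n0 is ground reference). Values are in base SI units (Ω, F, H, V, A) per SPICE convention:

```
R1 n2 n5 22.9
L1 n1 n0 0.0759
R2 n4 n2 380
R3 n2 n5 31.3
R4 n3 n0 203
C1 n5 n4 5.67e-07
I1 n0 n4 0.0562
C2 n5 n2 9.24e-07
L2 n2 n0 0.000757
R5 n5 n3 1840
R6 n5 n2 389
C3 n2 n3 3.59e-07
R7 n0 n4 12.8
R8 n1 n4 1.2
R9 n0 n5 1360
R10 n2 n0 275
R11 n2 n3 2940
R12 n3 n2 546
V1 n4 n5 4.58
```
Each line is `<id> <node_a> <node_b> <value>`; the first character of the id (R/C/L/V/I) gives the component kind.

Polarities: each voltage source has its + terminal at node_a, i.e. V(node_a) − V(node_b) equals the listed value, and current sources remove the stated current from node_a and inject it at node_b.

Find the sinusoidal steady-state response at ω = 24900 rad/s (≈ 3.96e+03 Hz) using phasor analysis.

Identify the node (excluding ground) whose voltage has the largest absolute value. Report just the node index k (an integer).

Apply KCL at each of the 5 non-ground nodes and solve the resulting linear system.
Node n1: branches {L1, R8} → V_1 = 2.063-0.7453j
Node n2: branches {R1, R2, R3, C2, L2, R6, C3, R10, R11, R12} → V_2 = -1.410-1.798j
Node n3: branches {R4, R5, C3, R11, R12} → V_3 = -0.4504-1.687j
Node n4: branches {R2, C1, I1, R7, R8, V1} → V_4 = 2.063-0.7467j
Node n5: branches {R1, R3, C1, C2, R5, R6, R9, V1} → V_5 = -2.517-0.7467j
Source currents: i(V1)=-0.1137-0.008003j

5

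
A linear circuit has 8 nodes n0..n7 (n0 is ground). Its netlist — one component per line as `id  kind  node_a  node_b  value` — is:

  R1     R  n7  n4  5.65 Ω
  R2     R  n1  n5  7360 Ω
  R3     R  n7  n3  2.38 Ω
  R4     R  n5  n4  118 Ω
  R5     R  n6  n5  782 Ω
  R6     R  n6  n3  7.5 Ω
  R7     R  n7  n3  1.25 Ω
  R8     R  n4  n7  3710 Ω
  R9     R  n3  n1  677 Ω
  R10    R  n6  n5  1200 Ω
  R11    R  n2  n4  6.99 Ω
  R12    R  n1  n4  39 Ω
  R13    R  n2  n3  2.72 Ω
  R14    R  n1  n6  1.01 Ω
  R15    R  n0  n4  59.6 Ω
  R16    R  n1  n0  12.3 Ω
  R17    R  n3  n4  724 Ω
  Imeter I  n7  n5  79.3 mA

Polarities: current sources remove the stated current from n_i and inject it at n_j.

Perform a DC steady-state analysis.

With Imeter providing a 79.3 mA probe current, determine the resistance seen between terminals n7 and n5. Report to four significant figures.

MNA unknowns: 7 node voltages V₁..V_7
R1: Y=0.1770 on G[7,4]
R2: Y=0.0001359 on G[1,5]
R3: Y=0.4202 on G[7,3]
R4: Y=0.008475 on G[5,4]
R5: Y=0.001279 on G[6,5]
R6: Y=0.1333 on G[6,3]
R7: Y=0.8000 on G[7,3]
R8: Y=0.0002695 on G[4,7]
R9: Y=0.001477 on G[3,1]
R10: Y=0.0008333 on G[6,5]
R11: Y=0.1431 on G[2,4]
R12: Y=0.02564 on G[1,4]
R13: Y=0.3676 on G[2,3]
R14: Y=0.9901 on G[1,6]
R15: Y=0.01678 on G[0,4]
R16: Y=0.08130 on G[1,0]
R17: Y=0.001381 on G[3,4]
Imeter: z[7]−=0.0793, z[5]+=0.0793
solve → V1=-0.008961, V2=-0.09672, V3=-0.1512, V4=0.04342, V5=7.427, V6=-0.01186, V7=-0.1833

R_eq = 95.97 Ω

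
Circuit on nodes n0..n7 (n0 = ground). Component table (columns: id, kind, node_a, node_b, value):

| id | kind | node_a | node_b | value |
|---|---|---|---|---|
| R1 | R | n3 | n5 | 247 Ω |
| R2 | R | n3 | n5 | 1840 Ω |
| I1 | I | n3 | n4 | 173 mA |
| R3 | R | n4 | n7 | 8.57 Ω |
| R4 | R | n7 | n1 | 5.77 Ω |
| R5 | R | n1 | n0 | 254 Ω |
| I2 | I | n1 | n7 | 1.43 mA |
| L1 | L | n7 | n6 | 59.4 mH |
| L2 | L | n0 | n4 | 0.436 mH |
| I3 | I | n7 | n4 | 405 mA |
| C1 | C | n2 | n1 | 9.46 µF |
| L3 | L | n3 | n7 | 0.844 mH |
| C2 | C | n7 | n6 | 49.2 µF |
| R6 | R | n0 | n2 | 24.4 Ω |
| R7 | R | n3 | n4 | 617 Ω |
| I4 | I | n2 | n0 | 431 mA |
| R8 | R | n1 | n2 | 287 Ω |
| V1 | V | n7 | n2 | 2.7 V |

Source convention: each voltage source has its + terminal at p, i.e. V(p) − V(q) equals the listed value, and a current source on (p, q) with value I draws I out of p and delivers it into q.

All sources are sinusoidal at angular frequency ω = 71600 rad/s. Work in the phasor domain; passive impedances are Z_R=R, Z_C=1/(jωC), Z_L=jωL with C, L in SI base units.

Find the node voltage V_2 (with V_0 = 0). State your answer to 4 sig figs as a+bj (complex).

Apply KCL at each of the 7 non-ground nodes and solve the resulting linear system.
Node n1: branches {R4, R5, I2, C1, R8} → V_1 = -8.670-1.342j
Node n2: branches {C1, R6, I4, R8, V1} → V_2 = -8.857-0.6515j
Node n3: branches {R1, R2, I1, L3, R7} → V_3 = -7.083-10.51j
Node n4: branches {I1, R3, L2, I3, R7} → V_4 = -0.9984-1.057j
Node n5: branches {R1, R2} → V_5 = -7.083-10.51j
Node n6: branches {L1, C2} → V_6 = -6.157-0.6515j
Node n7: branches {R3, R4, I2, L1, I3, L3, C2, V1} → V_7 = -6.157-0.6515j
Source currents: i(V1)=-0.4001-0.1516j

-8.857-0.6515j V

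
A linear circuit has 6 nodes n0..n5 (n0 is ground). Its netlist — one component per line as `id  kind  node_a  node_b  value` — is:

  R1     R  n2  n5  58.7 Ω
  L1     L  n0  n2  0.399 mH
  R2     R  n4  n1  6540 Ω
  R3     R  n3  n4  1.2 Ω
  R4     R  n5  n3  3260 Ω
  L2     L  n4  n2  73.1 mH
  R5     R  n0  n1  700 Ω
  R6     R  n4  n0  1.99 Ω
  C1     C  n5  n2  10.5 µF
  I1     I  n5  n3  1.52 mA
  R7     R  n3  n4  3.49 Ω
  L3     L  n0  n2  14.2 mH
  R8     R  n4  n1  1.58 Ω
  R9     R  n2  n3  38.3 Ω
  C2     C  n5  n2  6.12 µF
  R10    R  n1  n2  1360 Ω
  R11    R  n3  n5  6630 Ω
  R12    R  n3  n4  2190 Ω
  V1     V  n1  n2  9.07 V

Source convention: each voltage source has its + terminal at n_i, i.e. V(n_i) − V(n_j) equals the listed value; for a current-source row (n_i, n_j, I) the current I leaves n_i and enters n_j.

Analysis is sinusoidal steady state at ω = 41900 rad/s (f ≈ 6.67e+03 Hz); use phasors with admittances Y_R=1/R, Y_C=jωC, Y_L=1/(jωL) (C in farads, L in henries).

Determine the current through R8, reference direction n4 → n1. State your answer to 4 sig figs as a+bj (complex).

-0.3297+0.4923j A

MNA unknowns: 5 node voltages V₁..V_5 plus 1 source current (V1)
R1: Y=0.01704+0.000j on G[2,5]
L1: Y=0.000-0.05982j on G[0,2]
R2: Y=0.0001529+0.000j on G[4,1]
R3: Y=0.8333+0.000j on G[3,4]
R4: Y=0.0003067+0.000j on G[5,3]
L2: Y=0.000-0.0003265j on G[4,2]
R5: Y=0.001429+0.000j on G[0,1]
R6: Y=0.5025+0.000j on G[4,0]
C1: Y=0.000+0.4399j on G[5,2]
I1: z[5]−=0.00152, z[3]+=0.00152
R7: Y=0.2865+0.000j on G[3,4]
L3: Y=0.000-0.001681j on G[0,2]
R8: Y=0.6329+0.000j on G[4,1]
R9: Y=0.02611+0.000j on G[2,3]
C2: Y=0.000+0.2564j on G[5,2]
R10: Y=0.0007353+0.000j on G[1,2]
R11: Y=0.0001508+0.000j on G[3,5]
R12: Y=0.0004566+0.000j on G[3,4]
V1: row V1−V2=9.07, i_V1 at 1,2
solve → V1=0.7382-1.792j, V2=-8.332-1.792j, V3=0.02054-1.033j, V4=0.2172-1.015j, V5=-8.331-1.796j
aux → i_V1=-0.3375+0.4950j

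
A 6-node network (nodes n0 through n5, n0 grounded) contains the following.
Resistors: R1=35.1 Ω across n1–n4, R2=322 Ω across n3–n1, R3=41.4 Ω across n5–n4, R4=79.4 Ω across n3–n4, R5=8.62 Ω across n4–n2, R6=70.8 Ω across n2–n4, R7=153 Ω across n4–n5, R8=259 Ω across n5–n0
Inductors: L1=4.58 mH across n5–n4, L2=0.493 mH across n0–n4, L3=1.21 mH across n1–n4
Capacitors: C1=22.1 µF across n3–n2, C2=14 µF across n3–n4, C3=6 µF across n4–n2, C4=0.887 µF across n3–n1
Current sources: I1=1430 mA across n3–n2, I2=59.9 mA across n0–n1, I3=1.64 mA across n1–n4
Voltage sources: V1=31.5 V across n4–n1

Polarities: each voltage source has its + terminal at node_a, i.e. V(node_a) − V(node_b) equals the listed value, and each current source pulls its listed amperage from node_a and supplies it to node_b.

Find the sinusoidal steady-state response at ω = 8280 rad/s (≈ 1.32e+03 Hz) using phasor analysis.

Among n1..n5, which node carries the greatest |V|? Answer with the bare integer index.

1

Element admittances at ω=8280 rad/s:
  Y(R1) = 0.02849+0.000j S between n1,n4
  Y(L1) = 0.000-0.02637j S between n5,n4
  Y(C1) = 0.000+0.1830j S between n3,n2
  I1: injects 1.43 A into n2 (from n3)
  Y(C2) = 0.000+0.1159j S between n3,n4
  Y(R2) = 0.003106+0.000j S between n3,n1
  Y(L2) = 0.000-0.2450j S between n0,n4
  I2: injects 0.0599 A into n1 (from n0)
  Y(R3) = 0.02415+0.000j S between n5,n4
  I3: injects 0.00164 A into n4 (from n1)
  Y(C3) = 0.000+0.04968j S between n4,n2
  Y(C4) = 0.000+0.007344j S between n3,n1
  Y(R4) = 0.01259+0.000j S between n3,n4
  Y(R5) = 0.1160+0.000j S between n4,n2
  Y(R6) = 0.01412+0.000j S between n2,n4
  Y(R7) = 0.006536+0.000j S between n4,n5
  Y(L3) = 0.000-0.09981j S between n1,n4
  Y(R8) = 0.003861+0.000j S between n5,n0
  V1: constraint V(n4)−V(n1) = 31.5
Assemble and solve the 6×6 MNA system:
  V(n1)=-31.50+0.2443j  V(n2)=1.447-2.430j  V(n3)=-0.06288+3.632j  V(n4)=0.003575+0.2443j  V(n5)=0.01649+0.2268j
  i(V1)=-1.028+2.903j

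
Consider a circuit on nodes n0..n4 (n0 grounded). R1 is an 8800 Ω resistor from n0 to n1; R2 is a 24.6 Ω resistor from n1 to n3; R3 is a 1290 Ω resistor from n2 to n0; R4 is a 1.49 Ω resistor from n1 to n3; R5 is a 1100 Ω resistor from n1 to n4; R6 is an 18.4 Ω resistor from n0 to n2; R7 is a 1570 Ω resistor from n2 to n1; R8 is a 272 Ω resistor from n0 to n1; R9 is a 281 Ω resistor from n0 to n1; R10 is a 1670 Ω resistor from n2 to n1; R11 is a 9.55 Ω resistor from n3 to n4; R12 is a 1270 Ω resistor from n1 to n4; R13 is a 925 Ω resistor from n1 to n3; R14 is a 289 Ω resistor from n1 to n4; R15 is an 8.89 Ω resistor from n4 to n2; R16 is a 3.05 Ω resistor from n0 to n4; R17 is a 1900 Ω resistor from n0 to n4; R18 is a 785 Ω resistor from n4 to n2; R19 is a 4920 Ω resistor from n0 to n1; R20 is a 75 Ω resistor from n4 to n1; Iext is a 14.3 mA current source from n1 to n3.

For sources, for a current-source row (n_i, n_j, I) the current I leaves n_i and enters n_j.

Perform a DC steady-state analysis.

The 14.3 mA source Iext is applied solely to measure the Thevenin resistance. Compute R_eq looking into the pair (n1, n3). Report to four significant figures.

R_eq = 1.362 Ω

Element admittances at DC:
  Y(R1) = 0.0001136 S between n0,n1
  Y(R2) = 0.04065 S between n1,n3
  Y(R3) = 0.0007752 S between n2,n0
  Y(R4) = 0.6711 S between n1,n3
  Y(R5) = 0.0009091 S between n1,n4
  Y(R6) = 0.05435 S between n0,n2
  Y(R7) = 0.0006369 S between n2,n1
  Y(R8) = 0.003676 S between n0,n1
  Y(R9) = 0.003559 S between n0,n1
  Y(R10) = 0.0005988 S between n2,n1
  Y(R11) = 0.1047 S between n3,n4
  Y(R12) = 0.0007874 S between n1,n4
  Y(R13) = 0.001081 S between n1,n3
  Y(R14) = 0.003460 S between n1,n4
  Y(R15) = 0.1125 S between n4,n2
  Y(R16) = 0.3279 S between n0,n4
  Y(R17) = 0.0005263 S between n0,n4
  Y(R18) = 0.001274 S between n4,n2
  Y(R19) = 0.0002033 S between n0,n1
  Y(R20) = 0.01333 S between n4,n1
  Iext: injects 0.0143 A into n3 (from n1)
Assemble and solve the 4×4 MNA system:
  V(n1)=-0.01514  V(n2)=0.0001104  V(n3)=0.004333  V(n4)=0.0003296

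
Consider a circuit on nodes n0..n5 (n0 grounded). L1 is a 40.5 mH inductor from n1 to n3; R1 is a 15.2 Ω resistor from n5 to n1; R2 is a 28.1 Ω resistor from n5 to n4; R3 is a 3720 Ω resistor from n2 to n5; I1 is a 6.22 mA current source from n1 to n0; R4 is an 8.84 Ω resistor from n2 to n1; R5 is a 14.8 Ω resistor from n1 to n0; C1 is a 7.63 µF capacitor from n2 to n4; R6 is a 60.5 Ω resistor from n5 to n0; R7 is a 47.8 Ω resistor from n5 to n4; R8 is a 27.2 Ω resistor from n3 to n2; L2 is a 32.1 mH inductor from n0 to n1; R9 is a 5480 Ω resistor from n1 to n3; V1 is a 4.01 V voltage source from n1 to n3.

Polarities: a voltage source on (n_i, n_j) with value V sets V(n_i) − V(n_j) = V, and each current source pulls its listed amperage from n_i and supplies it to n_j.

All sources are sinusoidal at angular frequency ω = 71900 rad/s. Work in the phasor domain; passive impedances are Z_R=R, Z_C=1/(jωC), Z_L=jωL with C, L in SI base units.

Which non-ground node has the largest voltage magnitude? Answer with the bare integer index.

MNA unknowns: 5 node voltages V₁..V_5 plus 1 source current (V1)
L1: Y=0.000-0.0003434j on G[1,3]
R1: Y=0.06579+0.000j on G[5,1]
R2: Y=0.03559+0.000j on G[5,4]
R3: Y=0.0002688+0.000j on G[2,5]
I1: z[1]−=0.00622, z[0]+=0.00622
R4: Y=0.1131+0.000j on G[2,1]
R5: Y=0.06757+0.000j on G[1,0]
C1: Y=0.000+0.5486j on G[2,4]
R6: Y=0.01653+0.000j on G[5,0]
R7: Y=0.02092+0.000j on G[5,4]
R8: Y=0.03676+0.000j on G[3,2]
L2: Y=0.000-0.0004333j on G[0,1]
R9: Y=0.0001825+0.000j on G[1,3]
V1: row V1−V3=4.01, i_V1 at 1,3
solve → V1=-0.009938+0.003227j, V2=-0.8135+0.01203j, V3=-4.020+0.003227j, V4=-0.8111-0.03693j, V5=-0.3358-0.01345j
aux → i_V1=-0.1186+0.001053j

3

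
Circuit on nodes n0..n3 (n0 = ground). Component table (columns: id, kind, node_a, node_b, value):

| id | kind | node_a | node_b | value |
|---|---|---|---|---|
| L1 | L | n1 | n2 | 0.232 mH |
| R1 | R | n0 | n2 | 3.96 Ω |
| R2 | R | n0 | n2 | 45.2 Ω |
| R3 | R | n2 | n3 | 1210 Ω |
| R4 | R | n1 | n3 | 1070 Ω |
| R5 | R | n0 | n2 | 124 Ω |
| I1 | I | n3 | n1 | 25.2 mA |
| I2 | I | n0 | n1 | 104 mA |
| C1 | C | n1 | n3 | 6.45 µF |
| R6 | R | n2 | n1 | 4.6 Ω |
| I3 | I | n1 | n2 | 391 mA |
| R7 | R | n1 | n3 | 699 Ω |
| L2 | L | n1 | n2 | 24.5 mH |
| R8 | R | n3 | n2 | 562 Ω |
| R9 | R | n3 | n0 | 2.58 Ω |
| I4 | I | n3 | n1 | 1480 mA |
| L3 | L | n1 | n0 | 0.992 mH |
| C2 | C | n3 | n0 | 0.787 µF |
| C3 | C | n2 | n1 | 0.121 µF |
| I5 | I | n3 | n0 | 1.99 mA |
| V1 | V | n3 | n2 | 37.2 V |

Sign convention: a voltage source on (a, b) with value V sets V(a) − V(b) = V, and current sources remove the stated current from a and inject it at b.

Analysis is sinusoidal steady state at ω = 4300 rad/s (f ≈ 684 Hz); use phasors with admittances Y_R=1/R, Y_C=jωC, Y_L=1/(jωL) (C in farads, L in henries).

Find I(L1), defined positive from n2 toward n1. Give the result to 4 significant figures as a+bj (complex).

Apply KCL at each of the 3 non-ground nodes and solve the resulting linear system.
Node n1: branches {L1, R4, I1, I2, C1, R6, I3, R7, L2, I4, L3, C3} → V_1 = -16.62-4.282j
Node n2: branches {L1, R1, R2, R3, R5, R6, I3, L2, R8, C3, V1} → V_2 = -19.89-5.899j
Node n3: branches {R3, R4, I1, C1, R7, R8, R9, I4, C2, I5, V1} → V_3 = 17.31-5.899j
Source currents: i(V1)=-8.458+1.291j

-1.621+3.281j A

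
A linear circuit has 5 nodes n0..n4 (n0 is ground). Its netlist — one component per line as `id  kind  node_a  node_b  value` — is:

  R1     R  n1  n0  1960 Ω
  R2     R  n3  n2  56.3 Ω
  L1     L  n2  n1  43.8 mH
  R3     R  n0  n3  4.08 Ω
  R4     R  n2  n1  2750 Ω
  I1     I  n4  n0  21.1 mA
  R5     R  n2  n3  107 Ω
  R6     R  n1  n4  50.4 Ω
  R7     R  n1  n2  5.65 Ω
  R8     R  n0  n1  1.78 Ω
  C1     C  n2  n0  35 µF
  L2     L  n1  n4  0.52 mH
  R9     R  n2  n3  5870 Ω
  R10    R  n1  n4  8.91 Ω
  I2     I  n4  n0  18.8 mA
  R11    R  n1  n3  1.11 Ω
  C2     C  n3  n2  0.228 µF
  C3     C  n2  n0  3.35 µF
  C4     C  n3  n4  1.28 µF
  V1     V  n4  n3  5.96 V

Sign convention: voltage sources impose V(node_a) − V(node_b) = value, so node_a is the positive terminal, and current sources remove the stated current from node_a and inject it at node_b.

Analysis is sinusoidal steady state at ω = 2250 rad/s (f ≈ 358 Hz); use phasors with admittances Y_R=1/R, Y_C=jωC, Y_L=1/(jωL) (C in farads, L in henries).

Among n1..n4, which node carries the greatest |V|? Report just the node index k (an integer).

MNA unknowns: 4 node voltages V₁..V_4 plus 1 source current (V1)
R1: Y=0.0005102+0.000j on G[1,0]
R2: Y=0.01776+0.000j on G[3,2]
L1: Y=0.000-0.01015j on G[2,1]
R3: Y=0.2451+0.000j on G[0,3]
R4: Y=0.0003636+0.000j on G[2,1]
I1: z[4]−=0.0211, z[0]+=0.0211
R5: Y=0.009346+0.000j on G[2,3]
R6: Y=0.01984+0.000j on G[1,4]
R7: Y=0.1770+0.000j on G[1,2]
R8: Y=0.5618+0.000j on G[0,1]
C1: Y=0.000+0.07875j on G[2,0]
L2: Y=0.000-0.8547j on G[1,4]
R9: Y=0.0001704+0.000j on G[2,3]
R10: Y=0.1122+0.000j on G[1,4]
I2: z[4]−=0.0188, z[0]+=0.0188
R11: Y=0.9009+0.000j on G[1,3]
C2: Y=0.000+0.0005130j on G[3,2]
C3: Y=0.000+0.007537j on G[2,0]
C4: Y=0.000+0.002880j on G[3,4]
V1: row V4−V3=5.96, i_V1 at 4,3
solve → V1=0.6230-0.7632j, V2=0.07663-0.4957j, V3=-1.767+1.724j, V4=4.193+1.724j
aux → i_V1=-2.637+2.706j

4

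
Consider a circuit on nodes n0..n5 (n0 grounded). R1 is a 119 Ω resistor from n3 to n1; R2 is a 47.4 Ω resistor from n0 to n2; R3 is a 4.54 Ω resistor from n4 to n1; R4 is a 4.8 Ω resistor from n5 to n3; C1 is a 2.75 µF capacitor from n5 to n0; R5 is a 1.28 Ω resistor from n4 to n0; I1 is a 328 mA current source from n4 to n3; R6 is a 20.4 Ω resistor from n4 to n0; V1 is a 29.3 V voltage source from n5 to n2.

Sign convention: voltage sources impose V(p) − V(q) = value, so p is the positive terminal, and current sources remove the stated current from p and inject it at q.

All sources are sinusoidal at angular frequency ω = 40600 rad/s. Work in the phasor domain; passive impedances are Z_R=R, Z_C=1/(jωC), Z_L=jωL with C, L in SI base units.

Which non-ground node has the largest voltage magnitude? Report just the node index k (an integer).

Element admittances at ω=40600 rad/s:
  Y(R1) = 0.008403+0.000j S between n3,n1
  Y(R2) = 0.02110+0.000j S between n0,n2
  Y(R3) = 0.2203+0.000j S between n4,n1
  Y(R4) = 0.2083+0.000j S between n5,n3
  Y(C1) = 0.000+0.1116j S between n5,n0
  Y(R5) = 0.7812+0.000j S between n4,n0
  I1: injects 0.328 A into n3 (from n4)
  Y(R6) = 0.04902+0.000j S between n4,n0
  V1: constraint V(n5)−V(n2) = 29.3
Assemble and solve the 6×6 MNA system:
  V(n1)=-0.2183-0.3466j  V(n2)=-27.28-7.817j  V(n3)=3.444-7.528j  V(n4)=-0.3580-0.07268j  V(n5)=2.018-7.817j
  i(V1)=-0.5756-0.1649j

2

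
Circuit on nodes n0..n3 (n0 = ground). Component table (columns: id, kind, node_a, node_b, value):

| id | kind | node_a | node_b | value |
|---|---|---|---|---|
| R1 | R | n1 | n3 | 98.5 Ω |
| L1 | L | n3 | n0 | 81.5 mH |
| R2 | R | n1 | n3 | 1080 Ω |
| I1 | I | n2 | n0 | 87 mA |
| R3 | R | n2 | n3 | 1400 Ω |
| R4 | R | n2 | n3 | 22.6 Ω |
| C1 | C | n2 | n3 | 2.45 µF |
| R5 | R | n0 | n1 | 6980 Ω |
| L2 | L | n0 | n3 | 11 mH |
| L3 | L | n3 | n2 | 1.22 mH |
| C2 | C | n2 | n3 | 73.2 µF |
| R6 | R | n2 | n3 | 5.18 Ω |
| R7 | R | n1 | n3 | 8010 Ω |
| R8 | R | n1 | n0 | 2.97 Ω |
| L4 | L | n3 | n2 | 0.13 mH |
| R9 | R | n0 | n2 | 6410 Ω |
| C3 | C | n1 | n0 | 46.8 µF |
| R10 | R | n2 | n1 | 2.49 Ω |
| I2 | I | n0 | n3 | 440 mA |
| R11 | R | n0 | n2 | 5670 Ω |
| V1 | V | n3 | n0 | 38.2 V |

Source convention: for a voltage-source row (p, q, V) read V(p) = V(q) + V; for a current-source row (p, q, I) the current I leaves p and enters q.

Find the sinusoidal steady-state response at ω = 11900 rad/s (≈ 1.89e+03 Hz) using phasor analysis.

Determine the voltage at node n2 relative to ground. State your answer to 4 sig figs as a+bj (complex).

19.72+2.547j V

Element admittances at ω=11900 rad/s:
  Y(R1) = 0.01015+0.000j S between n1,n3
  Y(L1) = 0.000-0.001031j S between n3,n0
  Y(R2) = 0.0009259+0.000j S between n1,n3
  I1: injects 0.087 A into n0 (from n2)
  Y(R3) = 0.0007143+0.000j S between n2,n3
  Y(R4) = 0.04425+0.000j S between n2,n3
  Y(C1) = 0.000+0.02915j S between n2,n3
  Y(R5) = 0.0001433+0.000j S between n0,n1
  Y(L2) = 0.000-0.007639j S between n0,n3
  Y(L3) = 0.000-0.06888j S between n3,n2
  Y(C2) = 0.000+0.8711j S between n2,n3
  Y(R6) = 0.1931+0.000j S between n2,n3
  Y(R7) = 0.0001248+0.000j S between n1,n3
  Y(R8) = 0.3367+0.000j S between n1,n0
  Y(L4) = 0.000-0.6464j S between n3,n2
  Y(R9) = 0.0001560+0.000j S between n0,n2
  Y(C3) = 0.000+0.5569j S between n1,n0
  Y(R10) = 0.4016+0.000j S between n2,n1
  I2: injects 0.44 A into n3 (from n0)
  Y(R11) = 0.0001764+0.000j S between n0,n2
  V1: constraint V(n3)−V(n0) = 38.2
Assemble and solve the 4×4 MNA system:
  V(n1)=7.829-4.451j  V(n2)=19.72+2.547j  V(n3)=38.20+0.000j
  i(V1)=-4.770-2.530j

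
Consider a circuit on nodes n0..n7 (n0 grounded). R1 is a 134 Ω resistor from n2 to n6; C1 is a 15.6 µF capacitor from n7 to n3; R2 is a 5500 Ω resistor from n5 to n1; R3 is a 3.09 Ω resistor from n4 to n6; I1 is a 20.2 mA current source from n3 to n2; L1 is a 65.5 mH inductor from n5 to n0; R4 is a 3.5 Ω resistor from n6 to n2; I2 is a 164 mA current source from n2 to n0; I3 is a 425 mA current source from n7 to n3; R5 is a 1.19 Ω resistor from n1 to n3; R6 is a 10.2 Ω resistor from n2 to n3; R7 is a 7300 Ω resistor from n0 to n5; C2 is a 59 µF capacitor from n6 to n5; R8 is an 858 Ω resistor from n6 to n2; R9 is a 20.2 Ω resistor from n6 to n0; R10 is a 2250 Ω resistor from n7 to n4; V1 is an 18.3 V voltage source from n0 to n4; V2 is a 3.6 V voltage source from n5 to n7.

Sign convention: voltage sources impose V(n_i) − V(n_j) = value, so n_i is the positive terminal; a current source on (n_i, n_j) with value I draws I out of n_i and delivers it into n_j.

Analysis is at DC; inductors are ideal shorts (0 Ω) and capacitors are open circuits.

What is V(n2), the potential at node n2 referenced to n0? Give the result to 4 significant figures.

-14.27 V

Element admittances at DC:
  Y(R1) = 0.007463 S between n2,n6
  Y(C1) = 0.000 S between n7,n3
  Y(R2) = 0.0001818 S between n5,n1
  Y(R3) = 0.3236 S between n4,n6
  I1: injects 0.0202 A into n2 (from n3)
  L1: short n5↔n0 (DC inductor)
  Y(R4) = 0.2857 S between n6,n2
  I2: injects 0.164 A into n0 (from n2)
  I3: injects 0.425 A into n3 (from n7)
  Y(R5) = 0.8403 S between n1,n3
  Y(R6) = 0.09804 S between n2,n3
  Y(R7) = 0.0001370 S between n0,n5
  Y(C2) = 0.000 S between n6,n5
  Y(R8) = 0.001166 S between n6,n2
  Y(R9) = 0.04950 S between n6,n0
  Y(R10) = 0.0004444 S between n7,n4
  V1: constraint V(n0)−V(n4) = 18.3
  V2: constraint V(n5)−V(n7) = 3.6
Assemble and solve the 10×10 MNA system:
  V(n1)=-10.12  V(n2)=-14.27  V(n3)=-10.13  V(n4)=-18.30  V(n5)=0.000  V(n6)=-15.17  V(n7)=-3.600
  i(L1)=-0.4334  i(V1)=-1.020  i(V2)=0.4315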